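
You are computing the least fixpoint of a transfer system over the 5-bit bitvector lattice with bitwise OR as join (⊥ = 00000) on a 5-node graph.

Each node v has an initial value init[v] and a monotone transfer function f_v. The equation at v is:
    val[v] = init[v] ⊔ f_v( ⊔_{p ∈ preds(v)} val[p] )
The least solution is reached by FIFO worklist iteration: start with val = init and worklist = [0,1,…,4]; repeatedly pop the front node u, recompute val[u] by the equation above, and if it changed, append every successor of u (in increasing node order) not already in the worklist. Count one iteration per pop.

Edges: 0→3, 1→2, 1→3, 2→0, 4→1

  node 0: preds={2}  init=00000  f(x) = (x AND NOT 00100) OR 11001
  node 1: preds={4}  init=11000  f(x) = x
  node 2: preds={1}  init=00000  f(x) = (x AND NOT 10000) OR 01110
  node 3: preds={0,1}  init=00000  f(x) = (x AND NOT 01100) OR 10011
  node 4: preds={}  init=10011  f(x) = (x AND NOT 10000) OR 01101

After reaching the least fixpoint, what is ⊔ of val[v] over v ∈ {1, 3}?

Iteration log — 9 steps:
  step 1. node 0  ⊔preds=00000  new=11001  old=00000  +wl: 
  step 2. node 1  ⊔preds=10011  new=11011  old=11000  +wl: 
  step 3. node 2  ⊔preds=11011  new=01111  old=00000  +wl: 0
  step 4. node 3  ⊔preds=11011  new=10011  old=00000  +wl: 
  step 5. node 4  ⊔preds=00000  new=11111  old=10011  +wl: 1
  step 6. node 0  ⊔preds=01111  new=11011  old=11001  +wl: 3
  step 7. node 1  ⊔preds=11111  new=11111  old=11011  +wl: 2
  step 8. node 3  ⊔preds=11111  new=10011  stable
  step 9. node 2  ⊔preds=11111  new=01111  stable

Least fixpoint reached:
  node 0: 11011
  node 1: 11111
  node 2: 01111
  node 3: 10011
  node 4: 11111

11111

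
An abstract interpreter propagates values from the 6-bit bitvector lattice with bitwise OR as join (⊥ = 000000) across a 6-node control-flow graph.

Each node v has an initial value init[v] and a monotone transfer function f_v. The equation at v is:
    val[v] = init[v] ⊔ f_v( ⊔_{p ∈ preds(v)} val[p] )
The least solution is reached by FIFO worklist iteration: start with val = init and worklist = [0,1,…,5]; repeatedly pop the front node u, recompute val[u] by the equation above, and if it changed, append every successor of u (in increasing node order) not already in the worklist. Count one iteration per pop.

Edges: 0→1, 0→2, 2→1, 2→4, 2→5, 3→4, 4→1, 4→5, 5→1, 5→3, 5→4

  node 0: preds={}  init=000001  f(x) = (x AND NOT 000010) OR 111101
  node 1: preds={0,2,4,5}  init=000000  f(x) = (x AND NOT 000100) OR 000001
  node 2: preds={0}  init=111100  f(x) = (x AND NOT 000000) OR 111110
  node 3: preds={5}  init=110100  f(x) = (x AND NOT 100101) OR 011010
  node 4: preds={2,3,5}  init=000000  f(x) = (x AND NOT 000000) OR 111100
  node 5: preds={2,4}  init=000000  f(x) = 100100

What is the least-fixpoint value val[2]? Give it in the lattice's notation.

Trace (9 dequeues):
  [1] u=0 | in 000000 | out 111101 | prev 000001 | push {}
  [2] u=1 | in 111101 | out 111001 | prev 000000 | push {}
  [3] u=2 | in 111101 | out 111111 | prev 111100 | push {1}
  [4] u=3 | in 000000 | out 111110 | prev 110100 | push {}
  [5] u=4 | in 111111 | out 111111 | prev 000000 | push {}
  [6] u=5 | in 111111 | out 100100 | prev 000000 | push {3,4}
  [7] u=1 | in 111111 | out 111011 | prev 111001 | push {}
  [8] u=3 | in 100100 | out 111110 | ==
  [9] u=4 | in 111111 | out 111111 | ==

Converged values:
  [0] 111101
  [1] 111011
  [2] 111111
  [3] 111110
  [4] 111111
  [5] 100100

111111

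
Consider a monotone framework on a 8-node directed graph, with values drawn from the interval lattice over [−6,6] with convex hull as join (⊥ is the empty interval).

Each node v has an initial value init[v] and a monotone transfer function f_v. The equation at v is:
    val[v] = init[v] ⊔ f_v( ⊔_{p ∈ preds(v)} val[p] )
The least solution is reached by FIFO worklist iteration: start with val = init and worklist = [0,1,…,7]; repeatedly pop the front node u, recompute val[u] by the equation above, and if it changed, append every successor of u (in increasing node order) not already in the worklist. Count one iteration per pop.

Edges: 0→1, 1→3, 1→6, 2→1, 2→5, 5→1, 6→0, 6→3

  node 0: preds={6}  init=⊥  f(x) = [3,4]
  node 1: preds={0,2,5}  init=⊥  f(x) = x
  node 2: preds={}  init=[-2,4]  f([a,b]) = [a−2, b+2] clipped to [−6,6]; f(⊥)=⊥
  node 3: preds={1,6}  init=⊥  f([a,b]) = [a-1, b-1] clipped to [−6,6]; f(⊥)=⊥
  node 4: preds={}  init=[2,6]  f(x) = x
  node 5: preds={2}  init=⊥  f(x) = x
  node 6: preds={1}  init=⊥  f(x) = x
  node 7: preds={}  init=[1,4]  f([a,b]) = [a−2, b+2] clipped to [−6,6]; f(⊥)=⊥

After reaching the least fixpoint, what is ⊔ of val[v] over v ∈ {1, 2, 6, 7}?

Worklist (11 pops):
  #1 pop 0: in=⊥ → [3,4] (was ⊥); enqueue []
  #2 pop 1: in=[-2,4] → [-2,4] (was ⊥); enqueue []
  #3 pop 2: in=⊥ → [-2,4] (no change)
  #4 pop 3: in=[-2,4] → [-3,3] (was ⊥); enqueue []
  #5 pop 4: in=⊥ → [2,6] (no change)
  #6 pop 5: in=[-2,4] → [-2,4] (was ⊥); enqueue [1]
  #7 pop 6: in=[-2,4] → [-2,4] (was ⊥); enqueue [0,3]
  #8 pop 7: in=⊥ → [1,4] (no change)
  #9 pop 1: in=[-2,4] → [-2,4] (no change)
  #10 pop 0: in=[-2,4] → [3,4] (no change)
  #11 pop 3: in=[-2,4] → [-3,3] (no change)

Fixpoint:
  val[0] = [3,4]
  val[1] = [-2,4]
  val[2] = [-2,4]
  val[3] = [-3,3]
  val[4] = [2,6]
  val[5] = [-2,4]
  val[6] = [-2,4]
  val[7] = [1,4]

[-2,4]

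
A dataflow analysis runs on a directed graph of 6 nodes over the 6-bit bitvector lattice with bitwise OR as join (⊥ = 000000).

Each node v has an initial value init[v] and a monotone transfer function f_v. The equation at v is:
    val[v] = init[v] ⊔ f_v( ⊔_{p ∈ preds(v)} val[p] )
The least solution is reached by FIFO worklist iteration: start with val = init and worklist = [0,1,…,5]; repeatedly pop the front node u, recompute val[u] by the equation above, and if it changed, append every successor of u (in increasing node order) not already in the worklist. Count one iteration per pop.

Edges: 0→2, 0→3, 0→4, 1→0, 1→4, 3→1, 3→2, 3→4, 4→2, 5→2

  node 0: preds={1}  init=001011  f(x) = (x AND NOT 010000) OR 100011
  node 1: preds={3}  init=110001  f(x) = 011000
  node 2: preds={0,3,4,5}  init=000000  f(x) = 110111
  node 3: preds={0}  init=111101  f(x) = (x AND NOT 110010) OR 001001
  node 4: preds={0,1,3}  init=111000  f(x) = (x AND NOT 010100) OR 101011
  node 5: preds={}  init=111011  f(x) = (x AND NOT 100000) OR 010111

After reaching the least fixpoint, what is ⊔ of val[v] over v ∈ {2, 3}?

Iteration log — 8 steps:
  step 1. node 0  ⊔preds=110001  new=101011  old=001011  +wl: 
  step 2. node 1  ⊔preds=111101  new=111001  old=110001  +wl: 0
  step 3. node 2  ⊔preds=111111  new=110111  old=000000  +wl: 
  step 4. node 3  ⊔preds=101011  new=111101  stable
  step 5. node 4  ⊔preds=111111  new=111011  old=111000  +wl: 2
  step 6. node 5  ⊔preds=000000  new=111111  old=111011  +wl: 
  step 7. node 0  ⊔preds=111001  new=101011  stable
  step 8. node 2  ⊔preds=111111  new=110111  stable

Least fixpoint reached:
  node 0: 101011
  node 1: 111001
  node 2: 110111
  node 3: 111101
  node 4: 111011
  node 5: 111111

111111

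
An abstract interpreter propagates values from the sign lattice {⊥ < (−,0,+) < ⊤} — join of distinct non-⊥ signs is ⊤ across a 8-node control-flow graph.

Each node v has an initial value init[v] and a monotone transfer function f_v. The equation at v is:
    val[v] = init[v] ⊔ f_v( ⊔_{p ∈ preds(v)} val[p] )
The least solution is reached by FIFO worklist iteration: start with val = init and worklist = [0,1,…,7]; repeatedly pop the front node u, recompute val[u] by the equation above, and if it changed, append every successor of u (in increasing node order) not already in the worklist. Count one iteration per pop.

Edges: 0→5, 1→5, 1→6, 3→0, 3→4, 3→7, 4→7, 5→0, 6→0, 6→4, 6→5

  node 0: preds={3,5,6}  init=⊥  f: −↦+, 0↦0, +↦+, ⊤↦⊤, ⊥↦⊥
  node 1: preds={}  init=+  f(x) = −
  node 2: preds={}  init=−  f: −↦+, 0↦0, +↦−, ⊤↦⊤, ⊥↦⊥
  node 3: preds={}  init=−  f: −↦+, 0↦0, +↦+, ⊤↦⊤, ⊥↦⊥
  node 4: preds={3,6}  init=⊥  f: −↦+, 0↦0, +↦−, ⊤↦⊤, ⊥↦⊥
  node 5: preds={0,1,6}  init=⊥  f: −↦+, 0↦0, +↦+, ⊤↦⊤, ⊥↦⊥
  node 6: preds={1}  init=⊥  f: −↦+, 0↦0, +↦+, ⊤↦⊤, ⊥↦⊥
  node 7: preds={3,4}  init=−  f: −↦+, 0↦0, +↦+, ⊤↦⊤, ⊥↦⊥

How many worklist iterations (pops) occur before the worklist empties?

Trace (12 dequeues):
  [1] u=0 | in − | out + | prev ⊥ | push {}
  [2] u=1 | in ⊥ | out ⊤ | prev + | push {}
  [3] u=2 | in ⊥ | out − | ==
  [4] u=3 | in ⊥ | out − | ==
  [5] u=4 | in − | out + | prev ⊥ | push {}
  [6] u=5 | in ⊤ | out ⊤ | prev ⊥ | push {0}
  [7] u=6 | in ⊤ | out ⊤ | prev ⊥ | push {4,5}
  [8] u=7 | in ⊤ | out ⊤ | prev − | push {}
  [9] u=0 | in ⊤ | out ⊤ | prev + | push {}
  [10] u=4 | in ⊤ | out ⊤ | prev + | push {7}
  [11] u=5 | in ⊤ | out ⊤ | ==
  [12] u=7 | in ⊤ | out ⊤ | ==

Converged values:
  [0] ⊤
  [1] ⊤
  [2] −
  [3] −
  [4] ⊤
  [5] ⊤
  [6] ⊤
  [7] ⊤

12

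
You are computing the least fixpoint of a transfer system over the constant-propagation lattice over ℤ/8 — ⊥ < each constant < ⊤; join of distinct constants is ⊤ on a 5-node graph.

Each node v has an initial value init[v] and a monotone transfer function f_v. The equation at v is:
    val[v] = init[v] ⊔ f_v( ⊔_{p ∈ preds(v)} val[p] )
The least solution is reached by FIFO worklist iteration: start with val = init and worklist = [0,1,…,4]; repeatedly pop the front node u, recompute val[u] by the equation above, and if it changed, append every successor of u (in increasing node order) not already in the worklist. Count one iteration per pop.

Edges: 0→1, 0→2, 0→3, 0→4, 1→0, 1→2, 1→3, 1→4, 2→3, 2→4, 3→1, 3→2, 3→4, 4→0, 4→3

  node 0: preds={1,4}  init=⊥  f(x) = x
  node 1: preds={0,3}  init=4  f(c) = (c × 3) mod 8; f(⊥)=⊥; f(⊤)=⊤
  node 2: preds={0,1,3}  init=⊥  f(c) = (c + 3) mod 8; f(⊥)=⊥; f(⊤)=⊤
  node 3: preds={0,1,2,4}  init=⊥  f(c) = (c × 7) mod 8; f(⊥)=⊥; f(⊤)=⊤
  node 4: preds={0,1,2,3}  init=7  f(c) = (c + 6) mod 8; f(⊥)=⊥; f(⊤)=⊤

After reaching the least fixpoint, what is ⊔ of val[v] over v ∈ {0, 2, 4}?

⊤

Iteration log — 9 steps:
  step 1. node 0  ⊔preds=⊤  new=⊤  old=⊥  +wl: 
  step 2. node 1  ⊔preds=⊤  new=⊤  old=4  +wl: 0
  step 3. node 2  ⊔preds=⊤  new=⊤  old=⊥  +wl: 
  step 4. node 3  ⊔preds=⊤  new=⊤  old=⊥  +wl: 1,2
  step 5. node 4  ⊔preds=⊤  new=⊤  old=7  +wl: 3
  step 6. node 0  ⊔preds=⊤  new=⊤  stable
  step 7. node 1  ⊔preds=⊤  new=⊤  stable
  step 8. node 2  ⊔preds=⊤  new=⊤  stable
  step 9. node 3  ⊔preds=⊤  new=⊤  stable

Least fixpoint reached:
  node 0: ⊤
  node 1: ⊤
  node 2: ⊤
  node 3: ⊤
  node 4: ⊤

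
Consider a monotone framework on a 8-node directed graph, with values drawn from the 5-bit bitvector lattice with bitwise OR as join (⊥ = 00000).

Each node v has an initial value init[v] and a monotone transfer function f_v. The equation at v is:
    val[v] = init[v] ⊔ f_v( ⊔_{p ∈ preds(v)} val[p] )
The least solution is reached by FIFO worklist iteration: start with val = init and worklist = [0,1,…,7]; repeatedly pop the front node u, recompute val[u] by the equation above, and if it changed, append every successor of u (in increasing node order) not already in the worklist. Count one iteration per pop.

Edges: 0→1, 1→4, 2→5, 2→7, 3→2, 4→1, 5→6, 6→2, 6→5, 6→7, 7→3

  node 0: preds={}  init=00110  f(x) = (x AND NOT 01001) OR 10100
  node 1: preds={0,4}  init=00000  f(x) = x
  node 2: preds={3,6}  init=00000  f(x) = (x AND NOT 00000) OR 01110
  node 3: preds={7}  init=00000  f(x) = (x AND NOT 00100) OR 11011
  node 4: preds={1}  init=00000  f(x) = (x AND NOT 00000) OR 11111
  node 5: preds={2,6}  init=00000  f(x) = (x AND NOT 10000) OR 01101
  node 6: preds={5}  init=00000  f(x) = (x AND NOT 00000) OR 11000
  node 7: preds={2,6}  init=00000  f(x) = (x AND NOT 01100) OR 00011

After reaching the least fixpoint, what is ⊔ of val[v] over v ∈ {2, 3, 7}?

Trace (14 dequeues):
  [1] u=0 | in 00000 | out 10110 | prev 00110 | push {}
  [2] u=1 | in 10110 | out 10110 | prev 00000 | push {}
  [3] u=2 | in 00000 | out 01110 | prev 00000 | push {}
  [4] u=3 | in 00000 | out 11011 | prev 00000 | push {2}
  [5] u=4 | in 10110 | out 11111 | prev 00000 | push {1}
  [6] u=5 | in 01110 | out 01111 | prev 00000 | push {}
  [7] u=6 | in 01111 | out 11111 | prev 00000 | push {5}
  [8] u=7 | in 11111 | out 10011 | prev 00000 | push {3}
  [9] u=2 | in 11111 | out 11111 | prev 01110 | push {7}
  [10] u=1 | in 11111 | out 11111 | prev 10110 | push {4}
  [11] u=5 | in 11111 | out 01111 | ==
  [12] u=3 | in 10011 | out 11011 | ==
  [13] u=7 | in 11111 | out 10011 | ==
  [14] u=4 | in 11111 | out 11111 | ==

Converged values:
  [0] 10110
  [1] 11111
  [2] 11111
  [3] 11011
  [4] 11111
  [5] 01111
  [6] 11111
  [7] 10011

11111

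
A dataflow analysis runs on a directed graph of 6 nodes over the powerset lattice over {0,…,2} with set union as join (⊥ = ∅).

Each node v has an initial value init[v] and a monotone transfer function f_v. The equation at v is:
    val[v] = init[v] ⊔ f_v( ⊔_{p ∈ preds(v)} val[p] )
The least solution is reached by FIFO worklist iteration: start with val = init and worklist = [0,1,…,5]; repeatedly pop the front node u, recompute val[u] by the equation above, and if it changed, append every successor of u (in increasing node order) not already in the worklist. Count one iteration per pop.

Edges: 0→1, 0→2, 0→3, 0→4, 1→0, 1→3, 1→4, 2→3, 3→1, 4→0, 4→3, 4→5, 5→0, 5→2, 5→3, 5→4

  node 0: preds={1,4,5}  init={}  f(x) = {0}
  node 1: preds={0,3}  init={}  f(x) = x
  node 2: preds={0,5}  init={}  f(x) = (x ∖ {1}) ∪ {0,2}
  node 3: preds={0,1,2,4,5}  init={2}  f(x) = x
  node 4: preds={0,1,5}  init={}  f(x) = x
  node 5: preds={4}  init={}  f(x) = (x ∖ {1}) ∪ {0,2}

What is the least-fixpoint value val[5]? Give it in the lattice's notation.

Trace (11 dequeues):
  [1] u=0 | in {} | out {0} | prev {} | push {}
  [2] u=1 | in {0,2} | out {0,2} | prev {} | push {0}
  [3] u=2 | in {0} | out {0,2} | prev {} | push {}
  [4] u=3 | in {0,2} | out {0,2} | prev {2} | push {1}
  [5] u=4 | in {0,2} | out {0,2} | prev {} | push {3}
  [6] u=5 | in {0,2} | out {0,2} | prev {} | push {2,4}
  [7] u=0 | in {0,2} | out {0} | ==
  [8] u=1 | in {0,2} | out {0,2} | ==
  [9] u=3 | in {0,2} | out {0,2} | ==
  [10] u=2 | in {0,2} | out {0,2} | ==
  [11] u=4 | in {0,2} | out {0,2} | ==

Converged values:
  [0] {0}
  [1] {0,2}
  [2] {0,2}
  [3] {0,2}
  [4] {0,2}
  [5] {0,2}

{0,2}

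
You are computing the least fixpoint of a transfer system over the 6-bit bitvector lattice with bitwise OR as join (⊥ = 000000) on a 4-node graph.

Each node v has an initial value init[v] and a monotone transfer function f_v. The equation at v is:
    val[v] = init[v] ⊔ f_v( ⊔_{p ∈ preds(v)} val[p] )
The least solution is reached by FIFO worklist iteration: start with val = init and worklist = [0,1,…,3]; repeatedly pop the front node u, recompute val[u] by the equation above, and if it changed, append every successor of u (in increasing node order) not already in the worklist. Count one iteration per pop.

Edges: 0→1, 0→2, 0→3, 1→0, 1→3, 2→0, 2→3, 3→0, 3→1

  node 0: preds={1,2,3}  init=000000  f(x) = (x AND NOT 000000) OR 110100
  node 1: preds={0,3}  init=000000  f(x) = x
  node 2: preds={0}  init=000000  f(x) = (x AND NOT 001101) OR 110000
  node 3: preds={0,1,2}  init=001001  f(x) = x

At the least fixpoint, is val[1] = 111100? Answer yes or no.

no

Trace (6 dequeues):
  [1] u=0 | in 001001 | out 111101 | prev 000000 | push {}
  [2] u=1 | in 111101 | out 111101 | prev 000000 | push {0}
  [3] u=2 | in 111101 | out 110000 | prev 000000 | push {}
  [4] u=3 | in 111101 | out 111101 | prev 001001 | push {1}
  [5] u=0 | in 111101 | out 111101 | ==
  [6] u=1 | in 111101 | out 111101 | ==

Converged values:
  [0] 111101
  [1] 111101
  [2] 110000
  [3] 111101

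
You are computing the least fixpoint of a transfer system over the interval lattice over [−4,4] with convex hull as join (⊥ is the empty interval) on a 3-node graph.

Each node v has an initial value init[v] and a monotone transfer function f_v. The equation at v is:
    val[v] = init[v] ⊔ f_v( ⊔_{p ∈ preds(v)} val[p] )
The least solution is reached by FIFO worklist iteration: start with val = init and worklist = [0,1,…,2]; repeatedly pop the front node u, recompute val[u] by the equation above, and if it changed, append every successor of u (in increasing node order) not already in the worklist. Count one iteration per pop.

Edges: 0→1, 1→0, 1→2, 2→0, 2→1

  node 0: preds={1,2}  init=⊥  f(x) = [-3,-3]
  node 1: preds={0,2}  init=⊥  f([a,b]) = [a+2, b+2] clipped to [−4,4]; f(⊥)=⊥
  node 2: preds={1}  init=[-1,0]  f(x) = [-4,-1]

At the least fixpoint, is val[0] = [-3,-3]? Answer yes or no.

Iteration log — 7 steps:
  step 1. node 0  ⊔preds=[-1,0]  new=[-3,-3]  old=⊥  +wl: 
  step 2. node 1  ⊔preds=[-3,0]  new=[-1,2]  old=⊥  +wl: 0
  step 3. node 2  ⊔preds=[-1,2]  new=[-4,0]  old=[-1,0]  +wl: 1
  step 4. node 0  ⊔preds=[-4,2]  new=[-3,-3]  stable
  step 5. node 1  ⊔preds=[-4,0]  new=[-2,2]  old=[-1,2]  +wl: 0,2
  step 6. node 0  ⊔preds=[-4,2]  new=[-3,-3]  stable
  step 7. node 2  ⊔preds=[-2,2]  new=[-4,0]  stable

Least fixpoint reached:
  node 0: [-3,-3]
  node 1: [-2,2]
  node 2: [-4,0]

yes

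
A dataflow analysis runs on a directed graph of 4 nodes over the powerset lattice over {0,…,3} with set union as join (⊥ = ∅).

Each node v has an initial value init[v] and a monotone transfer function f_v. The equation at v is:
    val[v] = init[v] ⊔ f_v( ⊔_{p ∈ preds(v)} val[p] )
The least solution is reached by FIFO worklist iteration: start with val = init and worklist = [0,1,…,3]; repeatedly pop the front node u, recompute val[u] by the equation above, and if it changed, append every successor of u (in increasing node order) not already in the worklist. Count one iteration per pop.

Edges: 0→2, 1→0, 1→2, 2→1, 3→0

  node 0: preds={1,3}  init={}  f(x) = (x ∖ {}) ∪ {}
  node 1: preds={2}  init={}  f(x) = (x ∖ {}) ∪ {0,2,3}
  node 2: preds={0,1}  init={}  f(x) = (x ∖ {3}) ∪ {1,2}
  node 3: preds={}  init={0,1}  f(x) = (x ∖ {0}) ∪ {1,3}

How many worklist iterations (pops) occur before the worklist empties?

Trace (8 dequeues):
  [1] u=0 | in {0,1} | out {0,1} | prev {} | push {}
  [2] u=1 | in {} | out {0,2,3} | prev {} | push {0}
  [3] u=2 | in {0,1,2,3} | out {0,1,2} | prev {} | push {1}
  [4] u=3 | in {} | out {0,1,3} | prev {0,1} | push {}
  [5] u=0 | in {0,1,2,3} | out {0,1,2,3} | prev {0,1} | push {2}
  [6] u=1 | in {0,1,2} | out {0,1,2,3} | prev {0,2,3} | push {0}
  [7] u=2 | in {0,1,2,3} | out {0,1,2} | ==
  [8] u=0 | in {0,1,2,3} | out {0,1,2,3} | ==

Converged values:
  [0] {0,1,2,3}
  [1] {0,1,2,3}
  [2] {0,1,2}
  [3] {0,1,3}

8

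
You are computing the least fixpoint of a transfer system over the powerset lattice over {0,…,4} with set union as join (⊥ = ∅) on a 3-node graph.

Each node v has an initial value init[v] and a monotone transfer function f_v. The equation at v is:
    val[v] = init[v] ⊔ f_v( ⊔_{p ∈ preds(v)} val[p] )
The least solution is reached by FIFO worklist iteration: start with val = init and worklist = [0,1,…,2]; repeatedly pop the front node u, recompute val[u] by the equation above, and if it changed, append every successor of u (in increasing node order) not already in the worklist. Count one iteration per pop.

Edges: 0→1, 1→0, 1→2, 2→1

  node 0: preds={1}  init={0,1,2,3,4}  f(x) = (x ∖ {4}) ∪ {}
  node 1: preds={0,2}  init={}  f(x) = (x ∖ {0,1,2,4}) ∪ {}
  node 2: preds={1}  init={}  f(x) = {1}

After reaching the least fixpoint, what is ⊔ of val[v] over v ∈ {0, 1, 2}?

Worklist (5 pops):
  #1 pop 0: in={} → {0,1,2,3,4} (no change)
  #2 pop 1: in={0,1,2,3,4} → {3} (was {}); enqueue [0]
  #3 pop 2: in={3} → {1} (was {}); enqueue [1]
  #4 pop 0: in={3} → {0,1,2,3,4} (no change)
  #5 pop 1: in={0,1,2,3,4} → {3} (no change)

Fixpoint:
  val[0] = {0,1,2,3,4}
  val[1] = {3}
  val[2] = {1}

{0,1,2,3,4}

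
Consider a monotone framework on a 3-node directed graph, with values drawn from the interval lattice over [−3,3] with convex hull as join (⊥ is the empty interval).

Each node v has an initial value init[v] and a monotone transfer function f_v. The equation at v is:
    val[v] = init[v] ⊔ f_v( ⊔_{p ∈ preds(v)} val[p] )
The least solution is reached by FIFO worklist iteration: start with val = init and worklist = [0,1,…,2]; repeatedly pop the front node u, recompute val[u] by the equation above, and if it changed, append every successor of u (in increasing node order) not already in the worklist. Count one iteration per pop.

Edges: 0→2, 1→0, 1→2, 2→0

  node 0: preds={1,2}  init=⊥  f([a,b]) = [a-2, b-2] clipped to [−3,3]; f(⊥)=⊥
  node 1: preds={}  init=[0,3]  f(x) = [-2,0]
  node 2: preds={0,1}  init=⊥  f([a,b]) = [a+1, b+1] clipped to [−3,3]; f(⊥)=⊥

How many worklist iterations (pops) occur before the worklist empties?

6

Iteration log — 6 steps:
  step 1. node 0  ⊔preds=[0,3]  new=[-2,1]  old=⊥  +wl: 
  step 2. node 1  ⊔preds=⊥  new=[-2,3]  old=[0,3]  +wl: 0
  step 3. node 2  ⊔preds=[-2,3]  new=[-1,3]  old=⊥  +wl: 
  step 4. node 0  ⊔preds=[-2,3]  new=[-3,1]  old=[-2,1]  +wl: 2
  step 5. node 2  ⊔preds=[-3,3]  new=[-2,3]  old=[-1,3]  +wl: 0
  step 6. node 0  ⊔preds=[-2,3]  new=[-3,1]  stable

Least fixpoint reached:
  node 0: [-3,1]
  node 1: [-2,3]
  node 2: [-2,3]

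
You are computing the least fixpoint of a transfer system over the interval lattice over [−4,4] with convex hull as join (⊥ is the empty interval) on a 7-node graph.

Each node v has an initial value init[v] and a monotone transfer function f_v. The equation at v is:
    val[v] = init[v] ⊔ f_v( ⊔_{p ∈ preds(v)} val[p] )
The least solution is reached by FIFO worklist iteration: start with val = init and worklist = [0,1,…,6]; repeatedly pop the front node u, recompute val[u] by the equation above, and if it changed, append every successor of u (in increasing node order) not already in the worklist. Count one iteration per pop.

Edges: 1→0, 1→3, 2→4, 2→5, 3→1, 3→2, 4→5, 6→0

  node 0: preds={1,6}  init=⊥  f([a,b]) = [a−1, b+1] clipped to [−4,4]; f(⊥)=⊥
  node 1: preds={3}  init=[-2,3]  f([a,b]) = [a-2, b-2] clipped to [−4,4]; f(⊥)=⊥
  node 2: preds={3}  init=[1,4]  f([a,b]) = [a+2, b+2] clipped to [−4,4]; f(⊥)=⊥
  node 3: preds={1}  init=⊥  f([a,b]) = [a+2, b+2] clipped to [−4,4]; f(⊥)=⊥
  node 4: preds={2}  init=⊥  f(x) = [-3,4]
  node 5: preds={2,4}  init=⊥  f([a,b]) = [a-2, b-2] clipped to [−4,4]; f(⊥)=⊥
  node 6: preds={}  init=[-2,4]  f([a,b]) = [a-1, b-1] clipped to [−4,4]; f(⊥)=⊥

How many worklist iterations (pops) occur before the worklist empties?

Trace (9 dequeues):
  [1] u=0 | in [-2,4] | out [-3,4] | prev ⊥ | push {}
  [2] u=1 | in ⊥ | out [-2,3] | ==
  [3] u=2 | in ⊥ | out [1,4] | ==
  [4] u=3 | in [-2,3] | out [0,4] | prev ⊥ | push {1,2}
  [5] u=4 | in [1,4] | out [-3,4] | prev ⊥ | push {}
  [6] u=5 | in [-3,4] | out [-4,2] | prev ⊥ | push {}
  [7] u=6 | in ⊥ | out [-2,4] | ==
  [8] u=1 | in [0,4] | out [-2,3] | ==
  [9] u=2 | in [0,4] | out [1,4] | ==

Converged values:
  [0] [-3,4]
  [1] [-2,3]
  [2] [1,4]
  [3] [0,4]
  [4] [-3,4]
  [5] [-4,2]
  [6] [-2,4]

9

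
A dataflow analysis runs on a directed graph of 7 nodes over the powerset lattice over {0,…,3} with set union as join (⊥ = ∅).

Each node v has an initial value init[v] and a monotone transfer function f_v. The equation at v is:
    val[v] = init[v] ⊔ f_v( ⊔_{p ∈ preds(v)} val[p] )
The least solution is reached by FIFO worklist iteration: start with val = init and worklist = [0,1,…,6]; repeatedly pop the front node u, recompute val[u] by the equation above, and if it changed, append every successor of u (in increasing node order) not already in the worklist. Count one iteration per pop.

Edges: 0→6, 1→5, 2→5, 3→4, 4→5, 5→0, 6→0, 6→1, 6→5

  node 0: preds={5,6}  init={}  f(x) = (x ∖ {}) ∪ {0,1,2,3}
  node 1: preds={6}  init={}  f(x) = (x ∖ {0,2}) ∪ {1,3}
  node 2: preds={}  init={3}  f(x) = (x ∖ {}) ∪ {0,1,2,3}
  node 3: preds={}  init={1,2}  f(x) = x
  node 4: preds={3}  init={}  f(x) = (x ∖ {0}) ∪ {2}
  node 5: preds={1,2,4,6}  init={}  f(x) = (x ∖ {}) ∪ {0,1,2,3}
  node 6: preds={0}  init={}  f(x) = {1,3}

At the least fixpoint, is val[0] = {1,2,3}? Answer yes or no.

no

Trace (10 dequeues):
  [1] u=0 | in {} | out {0,1,2,3} | prev {} | push {}
  [2] u=1 | in {} | out {1,3} | prev {} | push {}
  [3] u=2 | in {} | out {0,1,2,3} | prev {3} | push {}
  [4] u=3 | in {} | out {1,2} | ==
  [5] u=4 | in {1,2} | out {1,2} | prev {} | push {}
  [6] u=5 | in {0,1,2,3} | out {0,1,2,3} | prev {} | push {0}
  [7] u=6 | in {0,1,2,3} | out {1,3} | prev {} | push {1,5}
  [8] u=0 | in {0,1,2,3} | out {0,1,2,3} | ==
  [9] u=1 | in {1,3} | out {1,3} | ==
  [10] u=5 | in {0,1,2,3} | out {0,1,2,3} | ==

Converged values:
  [0] {0,1,2,3}
  [1] {1,3}
  [2] {0,1,2,3}
  [3] {1,2}
  [4] {1,2}
  [5] {0,1,2,3}
  [6] {1,3}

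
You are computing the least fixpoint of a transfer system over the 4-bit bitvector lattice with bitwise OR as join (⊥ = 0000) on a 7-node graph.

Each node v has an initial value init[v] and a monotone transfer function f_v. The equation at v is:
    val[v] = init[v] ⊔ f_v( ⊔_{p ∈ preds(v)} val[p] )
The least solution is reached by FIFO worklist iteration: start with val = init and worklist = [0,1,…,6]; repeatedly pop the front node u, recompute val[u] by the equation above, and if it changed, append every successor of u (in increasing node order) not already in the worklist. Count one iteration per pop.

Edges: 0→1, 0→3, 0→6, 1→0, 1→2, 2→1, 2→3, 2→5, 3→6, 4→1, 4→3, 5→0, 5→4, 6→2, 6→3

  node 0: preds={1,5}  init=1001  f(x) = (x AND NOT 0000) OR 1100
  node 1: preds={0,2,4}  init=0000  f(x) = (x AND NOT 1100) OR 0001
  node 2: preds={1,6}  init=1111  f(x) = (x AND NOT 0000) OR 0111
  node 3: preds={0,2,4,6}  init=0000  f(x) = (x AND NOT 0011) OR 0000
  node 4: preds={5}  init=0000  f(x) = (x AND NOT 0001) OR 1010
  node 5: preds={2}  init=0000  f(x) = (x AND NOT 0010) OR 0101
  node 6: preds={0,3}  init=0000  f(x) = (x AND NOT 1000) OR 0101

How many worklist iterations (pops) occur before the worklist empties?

16

Worklist (16 pops):
  #1 pop 0: in=0000 → 1101 (was 1001); enqueue []
  #2 pop 1: in=1111 → 0011 (was 0000); enqueue [0]
  #3 pop 2: in=0011 → 1111 (no change)
  #4 pop 3: in=1111 → 1100 (was 0000); enqueue []
  #5 pop 4: in=0000 → 1010 (was 0000); enqueue [1,3]
  #6 pop 5: in=1111 → 1101 (was 0000); enqueue [4]
  #7 pop 6: in=1101 → 0101 (was 0000); enqueue [2]
  #8 pop 0: in=1111 → 1111 (was 1101); enqueue [6]
  #9 pop 1: in=1111 → 0011 (no change)
  #10 pop 3: in=1111 → 1100 (no change)
  #11 pop 4: in=1101 → 1110 (was 1010); enqueue [1,3]
  #12 pop 2: in=0111 → 1111 (no change)
  #13 pop 6: in=1111 → 0111 (was 0101); enqueue [2]
  #14 pop 1: in=1111 → 0011 (no change)
  #15 pop 3: in=1111 → 1100 (no change)
  #16 pop 2: in=0111 → 1111 (no change)

Fixpoint:
  val[0] = 1111
  val[1] = 0011
  val[2] = 1111
  val[3] = 1100
  val[4] = 1110
  val[5] = 1101
  val[6] = 0111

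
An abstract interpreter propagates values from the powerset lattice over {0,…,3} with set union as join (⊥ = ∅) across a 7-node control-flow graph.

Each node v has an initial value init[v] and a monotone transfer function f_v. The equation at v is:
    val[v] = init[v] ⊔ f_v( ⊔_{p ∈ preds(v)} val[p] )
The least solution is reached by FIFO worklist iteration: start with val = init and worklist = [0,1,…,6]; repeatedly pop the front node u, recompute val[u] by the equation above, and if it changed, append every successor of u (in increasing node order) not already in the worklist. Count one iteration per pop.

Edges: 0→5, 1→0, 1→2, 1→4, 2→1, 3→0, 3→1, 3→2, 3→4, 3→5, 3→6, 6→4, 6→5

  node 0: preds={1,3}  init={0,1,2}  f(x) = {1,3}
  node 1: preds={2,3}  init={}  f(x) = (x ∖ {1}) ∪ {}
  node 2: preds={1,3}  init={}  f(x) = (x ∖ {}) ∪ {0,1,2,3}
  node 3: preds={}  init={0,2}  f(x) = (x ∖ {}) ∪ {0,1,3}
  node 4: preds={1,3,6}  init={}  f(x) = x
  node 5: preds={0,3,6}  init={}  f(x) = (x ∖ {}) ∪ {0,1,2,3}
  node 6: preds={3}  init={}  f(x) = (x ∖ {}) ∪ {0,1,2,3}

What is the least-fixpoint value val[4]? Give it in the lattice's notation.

Worklist (13 pops):
  #1 pop 0: in={0,2} → {0,1,2,3} (was {0,1,2}); enqueue []
  #2 pop 1: in={0,2} → {0,2} (was {}); enqueue [0]
  #3 pop 2: in={0,2} → {0,1,2,3} (was {}); enqueue [1]
  #4 pop 3: in={} → {0,1,2,3} (was {0,2}); enqueue [2]
  #5 pop 4: in={0,1,2,3} → {0,1,2,3} (was {}); enqueue []
  #6 pop 5: in={0,1,2,3} → {0,1,2,3} (was {}); enqueue []
  #7 pop 6: in={0,1,2,3} → {0,1,2,3} (was {}); enqueue [4,5]
  #8 pop 0: in={0,1,2,3} → {0,1,2,3} (no change)
  #9 pop 1: in={0,1,2,3} → {0,2,3} (was {0,2}); enqueue [0]
  #10 pop 2: in={0,1,2,3} → {0,1,2,3} (no change)
  #11 pop 4: in={0,1,2,3} → {0,1,2,3} (no change)
  #12 pop 5: in={0,1,2,3} → {0,1,2,3} (no change)
  #13 pop 0: in={0,1,2,3} → {0,1,2,3} (no change)

Fixpoint:
  val[0] = {0,1,2,3}
  val[1] = {0,2,3}
  val[2] = {0,1,2,3}
  val[3] = {0,1,2,3}
  val[4] = {0,1,2,3}
  val[5] = {0,1,2,3}
  val[6] = {0,1,2,3}

{0,1,2,3}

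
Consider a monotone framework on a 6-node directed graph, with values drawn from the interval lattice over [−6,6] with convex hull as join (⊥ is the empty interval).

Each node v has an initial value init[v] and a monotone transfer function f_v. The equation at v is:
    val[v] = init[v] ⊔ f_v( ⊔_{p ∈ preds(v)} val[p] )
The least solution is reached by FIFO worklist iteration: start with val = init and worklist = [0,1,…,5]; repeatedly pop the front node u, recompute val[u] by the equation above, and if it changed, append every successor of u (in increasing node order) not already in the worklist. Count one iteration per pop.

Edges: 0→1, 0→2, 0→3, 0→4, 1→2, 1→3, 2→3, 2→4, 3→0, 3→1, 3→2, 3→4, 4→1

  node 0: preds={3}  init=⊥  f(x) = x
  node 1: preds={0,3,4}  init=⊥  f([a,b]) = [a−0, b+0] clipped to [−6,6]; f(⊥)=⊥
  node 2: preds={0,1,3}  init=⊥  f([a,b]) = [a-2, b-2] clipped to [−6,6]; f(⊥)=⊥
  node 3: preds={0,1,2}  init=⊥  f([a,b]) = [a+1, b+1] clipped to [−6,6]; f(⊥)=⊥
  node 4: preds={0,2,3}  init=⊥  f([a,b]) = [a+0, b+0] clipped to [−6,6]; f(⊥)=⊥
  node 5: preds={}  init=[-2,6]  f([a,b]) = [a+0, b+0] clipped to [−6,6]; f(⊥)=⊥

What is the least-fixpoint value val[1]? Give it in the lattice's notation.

⊥

Iteration log — 6 steps:
  step 1. node 0  ⊔preds=⊥  new=⊥  stable
  step 2. node 1  ⊔preds=⊥  new=⊥  stable
  step 3. node 2  ⊔preds=⊥  new=⊥  stable
  step 4. node 3  ⊔preds=⊥  new=⊥  stable
  step 5. node 4  ⊔preds=⊥  new=⊥  stable
  step 6. node 5  ⊔preds=⊥  new=[-2,6]  stable

Least fixpoint reached:
  node 0: ⊥
  node 1: ⊥
  node 2: ⊥
  node 3: ⊥
  node 4: ⊥
  node 5: [-2,6]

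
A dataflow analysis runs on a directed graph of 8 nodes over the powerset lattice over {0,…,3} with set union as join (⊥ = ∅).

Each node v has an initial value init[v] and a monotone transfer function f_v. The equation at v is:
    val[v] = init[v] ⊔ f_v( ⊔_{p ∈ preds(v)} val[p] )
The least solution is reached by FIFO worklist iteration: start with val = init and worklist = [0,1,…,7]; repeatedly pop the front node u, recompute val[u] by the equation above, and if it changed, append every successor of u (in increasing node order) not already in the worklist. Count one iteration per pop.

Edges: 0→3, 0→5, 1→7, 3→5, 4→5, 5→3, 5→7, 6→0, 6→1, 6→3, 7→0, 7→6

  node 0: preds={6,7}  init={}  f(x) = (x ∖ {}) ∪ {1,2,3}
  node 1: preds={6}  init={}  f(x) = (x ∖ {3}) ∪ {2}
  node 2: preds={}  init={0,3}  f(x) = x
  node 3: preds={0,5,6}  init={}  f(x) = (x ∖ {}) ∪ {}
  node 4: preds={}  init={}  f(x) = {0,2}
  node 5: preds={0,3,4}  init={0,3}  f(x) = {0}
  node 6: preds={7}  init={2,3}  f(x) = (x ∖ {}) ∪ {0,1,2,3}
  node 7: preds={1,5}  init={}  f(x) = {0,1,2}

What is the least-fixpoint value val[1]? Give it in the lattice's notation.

Worklist (14 pops):
  #1 pop 0: in={2,3} → {1,2,3} (was {}); enqueue []
  #2 pop 1: in={2,3} → {2} (was {}); enqueue []
  #3 pop 2: in={} → {0,3} (no change)
  #4 pop 3: in={0,1,2,3} → {0,1,2,3} (was {}); enqueue []
  #5 pop 4: in={} → {0,2} (was {}); enqueue []
  #6 pop 5: in={0,1,2,3} → {0,3} (no change)
  #7 pop 6: in={} → {0,1,2,3} (was {2,3}); enqueue [0,1,3]
  #8 pop 7: in={0,2,3} → {0,1,2} (was {}); enqueue [6]
  #9 pop 0: in={0,1,2,3} → {0,1,2,3} (was {1,2,3}); enqueue [5]
  #10 pop 1: in={0,1,2,3} → {0,1,2} (was {2}); enqueue [7]
  #11 pop 3: in={0,1,2,3} → {0,1,2,3} (no change)
  #12 pop 6: in={0,1,2} → {0,1,2,3} (no change)
  #13 pop 5: in={0,1,2,3} → {0,3} (no change)
  #14 pop 7: in={0,1,2,3} → {0,1,2} (no change)

Fixpoint:
  val[0] = {0,1,2,3}
  val[1] = {0,1,2}
  val[2] = {0,3}
  val[3] = {0,1,2,3}
  val[4] = {0,2}
  val[5] = {0,3}
  val[6] = {0,1,2,3}
  val[7] = {0,1,2}

{0,1,2}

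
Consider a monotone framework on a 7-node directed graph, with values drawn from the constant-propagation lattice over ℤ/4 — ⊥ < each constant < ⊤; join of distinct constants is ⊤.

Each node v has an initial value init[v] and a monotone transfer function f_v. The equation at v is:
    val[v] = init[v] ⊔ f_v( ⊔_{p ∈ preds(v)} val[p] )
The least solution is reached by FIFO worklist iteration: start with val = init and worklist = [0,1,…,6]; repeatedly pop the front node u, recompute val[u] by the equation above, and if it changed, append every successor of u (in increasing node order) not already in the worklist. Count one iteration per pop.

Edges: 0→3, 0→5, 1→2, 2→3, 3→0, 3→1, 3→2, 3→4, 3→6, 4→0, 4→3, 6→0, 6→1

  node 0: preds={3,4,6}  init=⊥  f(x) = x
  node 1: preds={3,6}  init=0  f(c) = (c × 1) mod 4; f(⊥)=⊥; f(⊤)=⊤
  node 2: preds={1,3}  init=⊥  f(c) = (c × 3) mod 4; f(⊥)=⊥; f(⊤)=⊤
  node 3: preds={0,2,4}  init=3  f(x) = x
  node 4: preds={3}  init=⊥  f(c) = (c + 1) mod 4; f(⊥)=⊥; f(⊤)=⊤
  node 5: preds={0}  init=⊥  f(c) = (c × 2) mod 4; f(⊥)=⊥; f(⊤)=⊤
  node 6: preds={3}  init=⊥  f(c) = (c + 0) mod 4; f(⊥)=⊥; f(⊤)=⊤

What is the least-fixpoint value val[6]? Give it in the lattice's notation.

Worklist (12 pops):
  #1 pop 0: in=3 → 3 (was ⊥); enqueue []
  #2 pop 1: in=3 → ⊤ (was 0); enqueue []
  #3 pop 2: in=⊤ → ⊤ (was ⊥); enqueue []
  #4 pop 3: in=⊤ → ⊤ (was 3); enqueue [0,1,2]
  #5 pop 4: in=⊤ → ⊤ (was ⊥); enqueue [3]
  #6 pop 5: in=3 → 2 (was ⊥); enqueue []
  #7 pop 6: in=⊤ → ⊤ (was ⊥); enqueue []
  #8 pop 0: in=⊤ → ⊤ (was 3); enqueue [5]
  #9 pop 1: in=⊤ → ⊤ (no change)
  #10 pop 2: in=⊤ → ⊤ (no change)
  #11 pop 3: in=⊤ → ⊤ (no change)
  #12 pop 5: in=⊤ → ⊤ (was 2); enqueue []

Fixpoint:
  val[0] = ⊤
  val[1] = ⊤
  val[2] = ⊤
  val[3] = ⊤
  val[4] = ⊤
  val[5] = ⊤
  val[6] = ⊤

⊤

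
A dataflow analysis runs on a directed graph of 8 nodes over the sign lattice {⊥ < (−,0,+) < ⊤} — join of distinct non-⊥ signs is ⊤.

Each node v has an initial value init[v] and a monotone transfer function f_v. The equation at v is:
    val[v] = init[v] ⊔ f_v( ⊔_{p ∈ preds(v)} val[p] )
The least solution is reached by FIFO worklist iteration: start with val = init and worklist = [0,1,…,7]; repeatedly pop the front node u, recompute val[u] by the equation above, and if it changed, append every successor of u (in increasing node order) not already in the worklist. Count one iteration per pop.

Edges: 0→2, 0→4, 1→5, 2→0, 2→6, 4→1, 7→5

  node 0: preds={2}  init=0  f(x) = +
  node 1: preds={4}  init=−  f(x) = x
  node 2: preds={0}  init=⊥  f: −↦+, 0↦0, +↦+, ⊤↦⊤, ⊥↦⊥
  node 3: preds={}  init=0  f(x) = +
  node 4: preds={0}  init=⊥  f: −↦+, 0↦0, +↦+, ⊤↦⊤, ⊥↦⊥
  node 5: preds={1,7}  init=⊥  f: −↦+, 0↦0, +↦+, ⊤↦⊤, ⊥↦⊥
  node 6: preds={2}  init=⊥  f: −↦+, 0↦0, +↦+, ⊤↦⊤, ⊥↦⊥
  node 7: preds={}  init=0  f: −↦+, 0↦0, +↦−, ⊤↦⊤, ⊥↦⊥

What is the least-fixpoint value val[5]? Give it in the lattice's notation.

⊤

Worklist (11 pops):
  #1 pop 0: in=⊥ → ⊤ (was 0); enqueue []
  #2 pop 1: in=⊥ → − (no change)
  #3 pop 2: in=⊤ → ⊤ (was ⊥); enqueue [0]
  #4 pop 3: in=⊥ → ⊤ (was 0); enqueue []
  #5 pop 4: in=⊤ → ⊤ (was ⊥); enqueue [1]
  #6 pop 5: in=⊤ → ⊤ (was ⊥); enqueue []
  #7 pop 6: in=⊤ → ⊤ (was ⊥); enqueue []
  #8 pop 7: in=⊥ → 0 (no change)
  #9 pop 0: in=⊤ → ⊤ (no change)
  #10 pop 1: in=⊤ → ⊤ (was −); enqueue [5]
  #11 pop 5: in=⊤ → ⊤ (no change)

Fixpoint:
  val[0] = ⊤
  val[1] = ⊤
  val[2] = ⊤
  val[3] = ⊤
  val[4] = ⊤
  val[5] = ⊤
  val[6] = ⊤
  val[7] = 0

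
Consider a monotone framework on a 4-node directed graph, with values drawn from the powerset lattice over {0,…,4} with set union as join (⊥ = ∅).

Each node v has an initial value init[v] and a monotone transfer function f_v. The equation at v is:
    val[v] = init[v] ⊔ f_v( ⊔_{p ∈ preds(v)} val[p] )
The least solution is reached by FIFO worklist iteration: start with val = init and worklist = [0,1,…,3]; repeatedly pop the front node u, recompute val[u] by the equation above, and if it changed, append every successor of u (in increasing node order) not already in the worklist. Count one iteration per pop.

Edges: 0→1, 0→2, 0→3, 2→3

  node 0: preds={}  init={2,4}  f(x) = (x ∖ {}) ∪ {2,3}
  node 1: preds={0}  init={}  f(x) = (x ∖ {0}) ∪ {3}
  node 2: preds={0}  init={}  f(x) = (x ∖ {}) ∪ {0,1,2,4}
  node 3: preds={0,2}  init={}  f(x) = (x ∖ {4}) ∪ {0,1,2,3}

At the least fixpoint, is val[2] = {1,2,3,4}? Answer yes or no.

Worklist (4 pops):
  #1 pop 0: in={} → {2,3,4} (was {2,4}); enqueue []
  #2 pop 1: in={2,3,4} → {2,3,4} (was {}); enqueue []
  #3 pop 2: in={2,3,4} → {0,1,2,3,4} (was {}); enqueue []
  #4 pop 3: in={0,1,2,3,4} → {0,1,2,3} (was {}); enqueue []

Fixpoint:
  val[0] = {2,3,4}
  val[1] = {2,3,4}
  val[2] = {0,1,2,3,4}
  val[3] = {0,1,2,3}

no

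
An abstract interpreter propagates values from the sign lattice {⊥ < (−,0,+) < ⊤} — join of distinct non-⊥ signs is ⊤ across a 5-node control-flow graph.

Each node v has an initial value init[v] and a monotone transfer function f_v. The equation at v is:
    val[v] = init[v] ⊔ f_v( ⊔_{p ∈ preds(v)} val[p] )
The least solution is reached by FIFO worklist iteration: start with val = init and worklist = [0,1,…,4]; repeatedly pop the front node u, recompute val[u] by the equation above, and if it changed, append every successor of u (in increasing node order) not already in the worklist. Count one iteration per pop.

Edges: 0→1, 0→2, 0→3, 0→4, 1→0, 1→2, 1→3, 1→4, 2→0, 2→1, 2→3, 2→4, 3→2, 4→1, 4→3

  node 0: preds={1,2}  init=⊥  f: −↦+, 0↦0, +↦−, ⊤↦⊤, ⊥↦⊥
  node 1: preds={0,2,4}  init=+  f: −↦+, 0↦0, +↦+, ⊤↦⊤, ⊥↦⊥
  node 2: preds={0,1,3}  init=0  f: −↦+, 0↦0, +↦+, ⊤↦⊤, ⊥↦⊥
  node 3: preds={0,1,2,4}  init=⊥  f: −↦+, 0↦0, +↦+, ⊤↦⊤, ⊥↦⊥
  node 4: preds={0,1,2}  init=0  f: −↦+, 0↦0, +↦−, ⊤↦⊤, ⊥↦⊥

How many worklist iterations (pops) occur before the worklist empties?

Worklist (9 pops):
  #1 pop 0: in=⊤ → ⊤ (was ⊥); enqueue []
  #2 pop 1: in=⊤ → ⊤ (was +); enqueue [0]
  #3 pop 2: in=⊤ → ⊤ (was 0); enqueue [1]
  #4 pop 3: in=⊤ → ⊤ (was ⊥); enqueue [2]
  #5 pop 4: in=⊤ → ⊤ (was 0); enqueue [3]
  #6 pop 0: in=⊤ → ⊤ (no change)
  #7 pop 1: in=⊤ → ⊤ (no change)
  #8 pop 2: in=⊤ → ⊤ (no change)
  #9 pop 3: in=⊤ → ⊤ (no change)

Fixpoint:
  val[0] = ⊤
  val[1] = ⊤
  val[2] = ⊤
  val[3] = ⊤
  val[4] = ⊤

9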